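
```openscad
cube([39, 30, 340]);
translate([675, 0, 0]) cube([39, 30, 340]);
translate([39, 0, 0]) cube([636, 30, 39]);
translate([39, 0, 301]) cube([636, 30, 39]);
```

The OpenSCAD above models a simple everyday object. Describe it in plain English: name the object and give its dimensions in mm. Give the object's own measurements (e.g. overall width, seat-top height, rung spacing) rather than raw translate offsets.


A rectangular picture frame lying in the x–z plane (depth along y). The opening is 636 mm wide (x) by 262 mm tall (z), surrounded by a border 39 mm wide on all four sides. The frame is 30 mm deep and is made of two full-height vertical stiles with two horizontal rails fitted between them.


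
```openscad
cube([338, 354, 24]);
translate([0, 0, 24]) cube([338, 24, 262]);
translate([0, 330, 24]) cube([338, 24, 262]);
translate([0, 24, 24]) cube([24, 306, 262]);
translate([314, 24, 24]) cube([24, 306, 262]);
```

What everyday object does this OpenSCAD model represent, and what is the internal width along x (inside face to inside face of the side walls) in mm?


An open box. The internal width is 290 mm.

A 338×354 base slab with four walls standing on it — an open box. The base is 338 mm wide and the walls are 24 mm thick, so the internal width is 338 − 2 × 24 = 290 mm.


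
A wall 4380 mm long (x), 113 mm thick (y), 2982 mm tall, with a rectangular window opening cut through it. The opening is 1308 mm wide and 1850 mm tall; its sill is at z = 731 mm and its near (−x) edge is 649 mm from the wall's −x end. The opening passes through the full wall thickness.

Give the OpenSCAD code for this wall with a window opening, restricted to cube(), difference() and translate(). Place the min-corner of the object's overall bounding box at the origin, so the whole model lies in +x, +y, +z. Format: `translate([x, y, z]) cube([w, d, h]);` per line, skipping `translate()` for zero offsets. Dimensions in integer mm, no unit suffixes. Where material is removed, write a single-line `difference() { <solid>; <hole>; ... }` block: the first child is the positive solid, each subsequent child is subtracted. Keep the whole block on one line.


difference() { cube([4380, 113, 2982]); translate([649, 0, 731]) cube([1308, 113, 1850]); }


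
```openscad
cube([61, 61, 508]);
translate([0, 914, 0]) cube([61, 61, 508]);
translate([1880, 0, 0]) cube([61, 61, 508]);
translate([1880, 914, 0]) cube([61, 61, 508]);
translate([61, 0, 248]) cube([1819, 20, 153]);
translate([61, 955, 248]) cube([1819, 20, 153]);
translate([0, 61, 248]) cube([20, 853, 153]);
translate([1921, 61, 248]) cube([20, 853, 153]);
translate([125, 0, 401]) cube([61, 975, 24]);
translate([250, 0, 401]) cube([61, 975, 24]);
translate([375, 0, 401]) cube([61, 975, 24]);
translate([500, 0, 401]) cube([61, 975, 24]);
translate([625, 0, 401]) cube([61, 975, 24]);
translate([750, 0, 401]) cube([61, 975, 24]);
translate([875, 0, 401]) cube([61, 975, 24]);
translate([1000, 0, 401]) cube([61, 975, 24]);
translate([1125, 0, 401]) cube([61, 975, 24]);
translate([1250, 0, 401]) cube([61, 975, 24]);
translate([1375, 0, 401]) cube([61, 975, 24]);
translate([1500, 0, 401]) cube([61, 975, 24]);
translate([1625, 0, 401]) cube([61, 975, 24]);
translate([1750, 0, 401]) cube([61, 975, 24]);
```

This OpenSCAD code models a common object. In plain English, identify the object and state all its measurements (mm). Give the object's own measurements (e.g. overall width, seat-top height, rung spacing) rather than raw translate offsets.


A bed frame 1941 mm long (x) by 975 mm wide (y). Four 61×61 mm corner posts, 508 mm tall, at the corners of the footprint. Four rails of 20 mm thickness and 153 mm height run between adjacent posts with their undersides at z = 248 mm, their outer faces flush with the outside of the frame (the two x-running rails run between the posts' inner faces; the two y-running rails run between the posts' inner faces). 14 slats, each 61 mm wide (x) and 24 mm thick, lie across the top of the two x-running rails, running the full 975 mm width of the frame in y; along x they sit between the end posts with a 64 mm gap after the −x posts and between neighbouring slats, leaving 69 mm before the +x posts.


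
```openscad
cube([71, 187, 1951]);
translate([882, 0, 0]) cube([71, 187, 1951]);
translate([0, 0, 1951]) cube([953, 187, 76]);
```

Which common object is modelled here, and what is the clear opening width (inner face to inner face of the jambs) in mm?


A door frame. The clear opening width is 811 mm.

Two 1951 mm tall posts with a header on top — a door frame. The left jamb is 71 mm wide at x = 0; the right jamb starts at x = 882. The clear opening is 882 − 71 = 811 mm.


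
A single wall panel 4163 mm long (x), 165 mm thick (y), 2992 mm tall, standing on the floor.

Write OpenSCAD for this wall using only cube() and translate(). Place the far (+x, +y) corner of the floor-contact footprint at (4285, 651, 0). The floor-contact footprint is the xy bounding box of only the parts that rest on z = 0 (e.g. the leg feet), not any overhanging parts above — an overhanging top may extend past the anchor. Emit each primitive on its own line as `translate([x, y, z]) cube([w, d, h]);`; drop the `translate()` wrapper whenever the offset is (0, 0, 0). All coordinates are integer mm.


translate([122, 486, 0]) cube([4163, 165, 2992]);


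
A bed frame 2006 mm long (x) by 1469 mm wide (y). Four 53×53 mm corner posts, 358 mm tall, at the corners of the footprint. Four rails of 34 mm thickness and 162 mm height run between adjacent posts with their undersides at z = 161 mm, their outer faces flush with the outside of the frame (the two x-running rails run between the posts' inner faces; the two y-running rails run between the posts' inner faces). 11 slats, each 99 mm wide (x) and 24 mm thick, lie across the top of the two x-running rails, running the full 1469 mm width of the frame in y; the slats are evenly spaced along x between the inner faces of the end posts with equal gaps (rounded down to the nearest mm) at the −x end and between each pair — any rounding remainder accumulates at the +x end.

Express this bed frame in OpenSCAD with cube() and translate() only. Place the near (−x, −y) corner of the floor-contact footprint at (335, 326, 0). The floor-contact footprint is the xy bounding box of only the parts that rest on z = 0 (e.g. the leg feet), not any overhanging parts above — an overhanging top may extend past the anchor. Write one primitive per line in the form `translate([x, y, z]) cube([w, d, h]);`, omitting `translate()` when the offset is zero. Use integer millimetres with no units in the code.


translate([335, 326, 0]) cube([53, 53, 358]);
translate([335, 1742, 0]) cube([53, 53, 358]);
translate([2288, 326, 0]) cube([53, 53, 358]);
translate([2288, 1742, 0]) cube([53, 53, 358]);
translate([388, 326, 161]) cube([1900, 34, 162]);
translate([388, 1761, 161]) cube([1900, 34, 162]);
translate([335, 379, 161]) cube([34, 1363, 162]);
translate([2307, 379, 161]) cube([34, 1363, 162]);
translate([455, 326, 323]) cube([99, 1469, 24]);
translate([621, 326, 323]) cube([99, 1469, 24]);
translate([787, 326, 323]) cube([99, 1469, 24]);
translate([953, 326, 323]) cube([99, 1469, 24]);
translate([1119, 326, 323]) cube([99, 1469, 24]);
translate([1285, 326, 323]) cube([99, 1469, 24]);
translate([1451, 326, 323]) cube([99, 1469, 24]);
translate([1617, 326, 323]) cube([99, 1469, 24]);
translate([1783, 326, 323]) cube([99, 1469, 24]);
translate([1949, 326, 323]) cube([99, 1469, 24]);
translate([2115, 326, 323]) cube([99, 1469, 24]);


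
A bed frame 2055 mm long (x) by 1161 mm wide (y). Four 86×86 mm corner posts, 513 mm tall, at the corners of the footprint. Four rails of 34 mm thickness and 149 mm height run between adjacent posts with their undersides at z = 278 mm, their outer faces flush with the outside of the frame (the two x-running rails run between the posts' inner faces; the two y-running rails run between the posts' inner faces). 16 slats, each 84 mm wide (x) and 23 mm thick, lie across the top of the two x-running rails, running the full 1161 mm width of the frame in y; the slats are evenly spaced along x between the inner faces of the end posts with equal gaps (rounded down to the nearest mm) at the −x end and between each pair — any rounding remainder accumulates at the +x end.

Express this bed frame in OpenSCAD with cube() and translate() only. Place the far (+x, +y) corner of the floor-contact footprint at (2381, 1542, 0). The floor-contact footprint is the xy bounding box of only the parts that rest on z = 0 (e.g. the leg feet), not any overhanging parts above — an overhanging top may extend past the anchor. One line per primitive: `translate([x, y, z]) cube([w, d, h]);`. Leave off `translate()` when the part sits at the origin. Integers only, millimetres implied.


// slat z = rail_z + rail_h = 278 + 149 = 427
// slat gap = ⌊(1883 − 16·84) / 17⌋ = 31
translate([326, 381, 0]) cube([86, 86, 513]);
translate([326, 1456, 0]) cube([86, 86, 513]);
translate([2295, 381, 0]) cube([86, 86, 513]);
translate([2295, 1456, 0]) cube([86, 86, 513]);
translate([412, 381, 278]) cube([1883, 34, 149]);
translate([412, 1508, 278]) cube([1883, 34, 149]);
translate([326, 467, 278]) cube([34, 989, 149]);
translate([2347, 467, 278]) cube([34, 989, 149]);
translate([443, 381, 427]) cube([84, 1161, 23]);
translate([558, 381, 427]) cube([84, 1161, 23]);
translate([673, 381, 427]) cube([84, 1161, 23]);
translate([788, 381, 427]) cube([84, 1161, 23]);
translate([903, 381, 427]) cube([84, 1161, 23]);
translate([1018, 381, 427]) cube([84, 1161, 23]);
translate([1133, 381, 427]) cube([84, 1161, 23]);
translate([1248, 381, 427]) cube([84, 1161, 23]);
translate([1363, 381, 427]) cube([84, 1161, 23]);
translate([1478, 381, 427]) cube([84, 1161, 23]);
translate([1593, 381, 427]) cube([84, 1161, 23]);
translate([1708, 381, 427]) cube([84, 1161, 23]);
translate([1823, 381, 427]) cube([84, 1161, 23]);
translate([1938, 381, 427]) cube([84, 1161, 23]);
translate([2053, 381, 427]) cube([84, 1161, 23]);
translate([2168, 381, 427]) cube([84, 1161, 23]);


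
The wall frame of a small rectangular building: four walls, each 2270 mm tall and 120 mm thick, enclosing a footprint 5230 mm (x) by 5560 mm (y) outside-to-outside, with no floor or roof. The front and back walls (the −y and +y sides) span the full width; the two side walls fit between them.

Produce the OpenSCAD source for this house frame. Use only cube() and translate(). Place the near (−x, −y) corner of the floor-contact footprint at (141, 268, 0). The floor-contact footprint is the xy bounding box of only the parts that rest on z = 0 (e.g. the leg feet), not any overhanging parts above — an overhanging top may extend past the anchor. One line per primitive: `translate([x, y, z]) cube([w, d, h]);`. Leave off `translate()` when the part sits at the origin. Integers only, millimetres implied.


translate([141, 268, 0]) cube([5230, 120, 2270]);
translate([141, 5708, 0]) cube([5230, 120, 2270]);
translate([141, 388, 0]) cube([120, 5320, 2270]);
translate([5251, 388, 0]) cube([120, 5320, 2270]);


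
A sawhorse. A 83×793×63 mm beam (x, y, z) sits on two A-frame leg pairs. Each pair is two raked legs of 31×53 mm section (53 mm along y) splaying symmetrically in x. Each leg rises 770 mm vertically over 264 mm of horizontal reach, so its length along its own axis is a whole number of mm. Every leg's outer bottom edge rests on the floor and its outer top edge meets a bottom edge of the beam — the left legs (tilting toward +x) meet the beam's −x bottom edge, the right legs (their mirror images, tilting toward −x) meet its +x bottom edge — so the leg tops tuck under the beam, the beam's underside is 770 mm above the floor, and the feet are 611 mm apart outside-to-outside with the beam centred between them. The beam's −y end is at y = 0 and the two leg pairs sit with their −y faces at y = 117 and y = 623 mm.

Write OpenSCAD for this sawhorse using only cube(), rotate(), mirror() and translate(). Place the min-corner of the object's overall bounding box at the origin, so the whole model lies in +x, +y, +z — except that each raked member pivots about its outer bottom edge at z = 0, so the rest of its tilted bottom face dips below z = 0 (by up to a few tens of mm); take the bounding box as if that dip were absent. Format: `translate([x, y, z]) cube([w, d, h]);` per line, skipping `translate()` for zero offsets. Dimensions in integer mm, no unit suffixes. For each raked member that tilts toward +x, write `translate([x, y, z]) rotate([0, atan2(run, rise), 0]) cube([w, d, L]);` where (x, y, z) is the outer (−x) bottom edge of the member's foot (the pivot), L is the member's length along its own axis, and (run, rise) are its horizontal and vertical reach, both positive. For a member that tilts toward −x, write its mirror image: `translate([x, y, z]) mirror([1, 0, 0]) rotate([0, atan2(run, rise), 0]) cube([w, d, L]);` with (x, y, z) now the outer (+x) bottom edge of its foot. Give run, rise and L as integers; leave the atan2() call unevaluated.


translate([264, 0, 770]) cube([83, 793, 63]);
translate([0, 117, 0]) rotate([0, atan2(264, 770), 0]) cube([31, 53, 814]);
translate([611, 117, 0]) mirror([1, 0, 0]) rotate([0, atan2(264, 770), 0]) cube([31, 53, 814]);
translate([0, 623, 0]) rotate([0, atan2(264, 770), 0]) cube([31, 53, 814]);
translate([611, 623, 0]) mirror([1, 0, 0]) rotate([0, atan2(264, 770), 0]) cube([31, 53, 814]);


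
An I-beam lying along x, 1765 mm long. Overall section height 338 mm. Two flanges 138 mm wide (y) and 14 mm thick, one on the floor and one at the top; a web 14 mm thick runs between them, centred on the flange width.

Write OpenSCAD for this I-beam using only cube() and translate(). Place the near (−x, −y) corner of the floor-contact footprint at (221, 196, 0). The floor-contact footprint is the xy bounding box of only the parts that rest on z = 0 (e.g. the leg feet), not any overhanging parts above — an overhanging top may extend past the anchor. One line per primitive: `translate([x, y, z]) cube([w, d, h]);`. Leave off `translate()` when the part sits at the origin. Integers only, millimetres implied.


translate([221, 196, 0]) cube([1765, 138, 14]);
translate([221, 258, 14]) cube([1765, 14, 310]);
translate([221, 196, 324]) cube([1765, 138, 14]);


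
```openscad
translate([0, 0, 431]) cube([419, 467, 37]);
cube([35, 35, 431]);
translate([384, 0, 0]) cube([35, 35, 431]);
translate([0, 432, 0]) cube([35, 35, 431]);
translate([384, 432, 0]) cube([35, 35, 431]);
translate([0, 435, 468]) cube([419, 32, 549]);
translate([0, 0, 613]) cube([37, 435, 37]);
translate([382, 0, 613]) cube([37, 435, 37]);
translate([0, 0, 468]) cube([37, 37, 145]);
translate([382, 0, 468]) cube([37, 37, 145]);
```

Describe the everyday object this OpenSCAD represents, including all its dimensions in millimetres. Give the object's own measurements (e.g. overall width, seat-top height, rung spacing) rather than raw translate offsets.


A chair. The seat is a 419×467×37 mm slab with its top at z = 468 mm, on four 35×35 mm corner legs (flush with the seat edges, standing on z = 0). A flat backrest 32 mm thick, 549 mm tall, spans the full seat width and rises from the seat top along its +y edge, rear face flush with the rear of the seat. Two armrests of 37×37 mm section run along each side from the seat's front edge to the front of the backrest, top faces 182 mm above the seat top and outer faces flush with the seat's x-edges; a 37×37 mm post under the front of each armrest stands on the seat at the front corner.


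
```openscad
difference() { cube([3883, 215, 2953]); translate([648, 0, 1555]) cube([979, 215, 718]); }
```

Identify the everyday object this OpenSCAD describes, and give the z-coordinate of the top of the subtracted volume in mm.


A wall with a window opening. The window head height is 2273 mm.

A wall with a rectangular opening subtracted — a window. Sill at z = 1555, opening 718 mm tall, so the head is at 1555 + 718 = 2273 mm.


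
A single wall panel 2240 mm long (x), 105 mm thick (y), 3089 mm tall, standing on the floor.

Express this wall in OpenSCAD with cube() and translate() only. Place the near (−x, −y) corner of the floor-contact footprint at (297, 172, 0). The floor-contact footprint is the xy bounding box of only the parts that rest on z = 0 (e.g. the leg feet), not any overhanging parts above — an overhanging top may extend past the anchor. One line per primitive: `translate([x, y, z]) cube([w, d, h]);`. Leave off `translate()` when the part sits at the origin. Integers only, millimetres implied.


translate([297, 172, 0]) cube([2240, 105, 3089]);


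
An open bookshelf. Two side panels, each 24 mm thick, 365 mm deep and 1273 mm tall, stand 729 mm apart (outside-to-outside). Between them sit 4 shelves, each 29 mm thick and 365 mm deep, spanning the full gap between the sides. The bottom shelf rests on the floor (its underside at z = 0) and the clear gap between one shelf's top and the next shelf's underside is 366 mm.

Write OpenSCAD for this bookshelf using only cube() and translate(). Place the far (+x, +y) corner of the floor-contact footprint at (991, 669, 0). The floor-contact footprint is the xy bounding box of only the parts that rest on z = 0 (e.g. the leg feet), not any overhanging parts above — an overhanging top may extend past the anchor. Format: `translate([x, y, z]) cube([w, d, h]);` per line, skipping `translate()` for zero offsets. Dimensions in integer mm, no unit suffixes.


translate([262, 304, 0]) cube([24, 365, 1273]);
translate([967, 304, 0]) cube([24, 365, 1273]);
translate([286, 304, 0]) cube([681, 365, 29]);
translate([286, 304, 395]) cube([681, 365, 29]);
translate([286, 304, 790]) cube([681, 365, 29]);
translate([286, 304, 1185]) cube([681, 365, 29]);


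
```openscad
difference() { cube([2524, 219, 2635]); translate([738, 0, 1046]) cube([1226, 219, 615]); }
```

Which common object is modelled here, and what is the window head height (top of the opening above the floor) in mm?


A wall with a window opening. The window head height is 1661 mm.

A wall with a rectangular opening subtracted — a window. Sill at z = 1046, opening 615 mm tall, so the head is at 1046 + 615 = 1661 mm.


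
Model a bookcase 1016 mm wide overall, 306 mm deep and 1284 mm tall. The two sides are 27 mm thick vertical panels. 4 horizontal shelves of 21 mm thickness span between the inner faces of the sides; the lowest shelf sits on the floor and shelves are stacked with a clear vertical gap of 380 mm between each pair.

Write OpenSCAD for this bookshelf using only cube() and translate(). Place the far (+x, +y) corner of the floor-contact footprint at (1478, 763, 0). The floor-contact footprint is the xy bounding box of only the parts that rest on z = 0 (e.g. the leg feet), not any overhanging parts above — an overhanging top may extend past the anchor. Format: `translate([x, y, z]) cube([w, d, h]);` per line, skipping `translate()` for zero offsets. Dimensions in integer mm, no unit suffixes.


translate([462, 457, 0]) cube([27, 306, 1284]);
translate([1451, 457, 0]) cube([27, 306, 1284]);
translate([489, 457, 0]) cube([962, 306, 21]);
translate([489, 457, 401]) cube([962, 306, 21]);
translate([489, 457, 802]) cube([962, 306, 21]);
translate([489, 457, 1203]) cube([962, 306, 21]);


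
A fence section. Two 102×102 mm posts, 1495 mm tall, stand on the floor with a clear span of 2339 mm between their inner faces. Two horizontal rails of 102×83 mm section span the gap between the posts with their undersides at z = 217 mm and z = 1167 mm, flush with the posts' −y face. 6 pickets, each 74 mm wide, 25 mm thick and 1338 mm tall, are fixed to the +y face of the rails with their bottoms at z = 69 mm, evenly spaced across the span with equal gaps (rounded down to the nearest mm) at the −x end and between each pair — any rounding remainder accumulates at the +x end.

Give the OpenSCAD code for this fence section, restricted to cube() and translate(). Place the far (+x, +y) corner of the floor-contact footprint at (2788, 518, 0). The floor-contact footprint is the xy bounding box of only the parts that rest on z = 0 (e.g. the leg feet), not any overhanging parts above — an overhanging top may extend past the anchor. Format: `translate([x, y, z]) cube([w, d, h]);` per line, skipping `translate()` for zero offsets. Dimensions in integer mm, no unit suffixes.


translate([245, 416, 0]) cube([102, 102, 1495]);
translate([2686, 416, 0]) cube([102, 102, 1495]);
translate([347, 416, 217]) cube([2339, 102, 83]);
translate([347, 416, 1167]) cube([2339, 102, 83]);
translate([617, 518, 69]) cube([74, 25, 1338]);
translate([961, 518, 69]) cube([74, 25, 1338]);
translate([1305, 518, 69]) cube([74, 25, 1338]);
translate([1649, 518, 69]) cube([74, 25, 1338]);
translate([1993, 518, 69]) cube([74, 25, 1338]);
translate([2337, 518, 69]) cube([74, 25, 1338]);


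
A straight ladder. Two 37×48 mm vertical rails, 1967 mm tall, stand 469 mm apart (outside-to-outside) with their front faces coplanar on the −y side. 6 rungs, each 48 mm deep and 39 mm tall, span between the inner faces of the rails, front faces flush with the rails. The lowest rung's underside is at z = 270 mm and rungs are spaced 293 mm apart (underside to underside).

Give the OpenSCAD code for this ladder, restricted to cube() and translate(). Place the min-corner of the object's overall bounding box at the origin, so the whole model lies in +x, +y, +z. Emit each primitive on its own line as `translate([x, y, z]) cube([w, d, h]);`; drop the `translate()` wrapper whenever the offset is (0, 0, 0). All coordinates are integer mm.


cube([37, 48, 1967]);
translate([432, 0, 0]) cube([37, 48, 1967]);
translate([37, 0, 270]) cube([395, 48, 39]);
translate([37, 0, 563]) cube([395, 48, 39]);
translate([37, 0, 856]) cube([395, 48, 39]);
translate([37, 0, 1149]) cube([395, 48, 39]);
translate([37, 0, 1442]) cube([395, 48, 39]);
translate([37, 0, 1735]) cube([395, 48, 39]);


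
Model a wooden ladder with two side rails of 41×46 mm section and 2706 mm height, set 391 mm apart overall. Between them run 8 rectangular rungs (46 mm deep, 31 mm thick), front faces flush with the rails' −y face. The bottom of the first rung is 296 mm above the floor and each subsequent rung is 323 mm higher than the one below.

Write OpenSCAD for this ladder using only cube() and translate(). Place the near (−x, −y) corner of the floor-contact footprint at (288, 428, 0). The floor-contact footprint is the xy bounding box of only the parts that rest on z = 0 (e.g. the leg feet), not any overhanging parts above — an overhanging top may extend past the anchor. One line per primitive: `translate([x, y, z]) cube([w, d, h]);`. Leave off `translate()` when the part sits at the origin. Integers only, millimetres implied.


// rung span = 391 - 2*41 = 309
// rung[k] z = 296 + k*323
translate([288, 428, 0]) cube([41, 46, 2706]);
translate([638, 428, 0]) cube([41, 46, 2706]);
translate([329, 428, 296]) cube([309, 46, 31]);
translate([329, 428, 619]) cube([309, 46, 31]);
translate([329, 428, 942]) cube([309, 46, 31]);
translate([329, 428, 1265]) cube([309, 46, 31]);
translate([329, 428, 1588]) cube([309, 46, 31]);
translate([329, 428, 1911]) cube([309, 46, 31]);
translate([329, 428, 2234]) cube([309, 46, 31]);
translate([329, 428, 2557]) cube([309, 46, 31]);


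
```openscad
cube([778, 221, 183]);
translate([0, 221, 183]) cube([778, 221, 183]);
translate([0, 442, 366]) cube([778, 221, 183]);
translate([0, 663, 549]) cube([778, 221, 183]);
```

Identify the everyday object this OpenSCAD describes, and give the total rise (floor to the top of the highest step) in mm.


A staircase. The total rise is 732 mm.

4 identical blocks, each offset up and back from the previous — a staircase. Each step is 183 mm tall and there are 4 of them, so the total rise is 4 × 183 = 732 mm.


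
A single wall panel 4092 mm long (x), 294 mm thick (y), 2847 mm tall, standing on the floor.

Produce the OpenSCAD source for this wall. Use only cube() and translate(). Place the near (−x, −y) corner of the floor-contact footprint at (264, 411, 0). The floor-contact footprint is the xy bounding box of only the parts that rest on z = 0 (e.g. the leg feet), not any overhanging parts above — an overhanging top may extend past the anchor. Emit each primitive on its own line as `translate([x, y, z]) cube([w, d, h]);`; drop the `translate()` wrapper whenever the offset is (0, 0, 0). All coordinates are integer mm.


translate([264, 411, 0]) cube([4092, 294, 2847]);


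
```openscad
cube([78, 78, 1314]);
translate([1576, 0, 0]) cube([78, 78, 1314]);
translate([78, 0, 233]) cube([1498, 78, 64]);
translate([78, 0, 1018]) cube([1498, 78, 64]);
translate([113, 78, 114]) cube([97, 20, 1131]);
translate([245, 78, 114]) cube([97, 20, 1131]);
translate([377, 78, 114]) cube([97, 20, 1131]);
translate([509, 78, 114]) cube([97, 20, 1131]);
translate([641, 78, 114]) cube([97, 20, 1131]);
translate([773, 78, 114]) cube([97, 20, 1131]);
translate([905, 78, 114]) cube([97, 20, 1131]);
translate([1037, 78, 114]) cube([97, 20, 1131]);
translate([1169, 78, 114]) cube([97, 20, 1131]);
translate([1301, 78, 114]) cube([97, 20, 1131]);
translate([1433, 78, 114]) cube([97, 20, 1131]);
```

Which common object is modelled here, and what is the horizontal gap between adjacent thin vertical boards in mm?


A fence section. The picket gap is 35 mm.

Two posts, two rails, 11 pickets — a fence section. Span 1498 mm holds 11 pickets of 97 mm with 12 equal gaps: ⌊(1498 − 11·97) / 12⌋ = 35 mm.


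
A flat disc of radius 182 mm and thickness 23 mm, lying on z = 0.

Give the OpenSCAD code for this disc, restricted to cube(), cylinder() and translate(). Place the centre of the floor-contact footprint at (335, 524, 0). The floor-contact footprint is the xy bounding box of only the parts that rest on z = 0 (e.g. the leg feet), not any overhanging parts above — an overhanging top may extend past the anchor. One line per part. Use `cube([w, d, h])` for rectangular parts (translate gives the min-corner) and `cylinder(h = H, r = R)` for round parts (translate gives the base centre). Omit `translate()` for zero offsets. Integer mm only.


translate([335, 524, 0]) cylinder(h = 23, r = 182);


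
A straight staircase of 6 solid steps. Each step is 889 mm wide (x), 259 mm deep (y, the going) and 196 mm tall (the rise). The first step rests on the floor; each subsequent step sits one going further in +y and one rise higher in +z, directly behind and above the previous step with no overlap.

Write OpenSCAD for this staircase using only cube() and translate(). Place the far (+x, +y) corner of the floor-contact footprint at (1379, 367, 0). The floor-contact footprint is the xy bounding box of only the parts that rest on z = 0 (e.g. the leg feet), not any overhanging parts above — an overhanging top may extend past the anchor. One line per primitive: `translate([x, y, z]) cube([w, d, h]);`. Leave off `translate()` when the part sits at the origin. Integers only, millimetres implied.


translate([490, 108, 0]) cube([889, 259, 196]);
translate([490, 367, 196]) cube([889, 259, 196]);
translate([490, 626, 392]) cube([889, 259, 196]);
translate([490, 885, 588]) cube([889, 259, 196]);
translate([490, 1144, 784]) cube([889, 259, 196]);
translate([490, 1403, 980]) cube([889, 259, 196]);


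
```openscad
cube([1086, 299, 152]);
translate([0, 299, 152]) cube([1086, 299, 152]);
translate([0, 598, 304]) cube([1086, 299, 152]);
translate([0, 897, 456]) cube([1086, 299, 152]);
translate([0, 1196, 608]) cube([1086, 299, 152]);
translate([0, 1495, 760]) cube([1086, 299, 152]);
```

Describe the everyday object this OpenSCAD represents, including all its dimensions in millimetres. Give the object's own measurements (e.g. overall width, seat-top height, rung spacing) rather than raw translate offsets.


A straight staircase of 6 solid steps. Each step is 1086 mm wide (x), 299 mm deep (y, the going) and 152 mm tall (the rise). The first step rests on the floor; each subsequent step sits one going further in +y and one rise higher in +z, directly behind and above the previous step with no overlap.


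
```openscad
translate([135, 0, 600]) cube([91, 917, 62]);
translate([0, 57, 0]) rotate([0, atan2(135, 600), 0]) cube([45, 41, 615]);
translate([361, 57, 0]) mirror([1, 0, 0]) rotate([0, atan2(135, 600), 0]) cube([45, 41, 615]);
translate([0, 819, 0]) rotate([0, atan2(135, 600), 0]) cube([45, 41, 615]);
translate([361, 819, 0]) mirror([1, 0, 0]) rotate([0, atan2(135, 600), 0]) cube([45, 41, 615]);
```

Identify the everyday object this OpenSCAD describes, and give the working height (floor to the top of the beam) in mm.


A sawhorse. The overall height is 662 mm.

A beam across two mirrored pairs of raked legs — a sawhorse. The beam's underside is at z = 600 (matching the legs' vertical rise in atan2(135, 600)) and the beam is 62 mm tall, so its top is at 600 + 62 = 662 mm. The raked legs top out at the beam's underside, so that is the highest point.


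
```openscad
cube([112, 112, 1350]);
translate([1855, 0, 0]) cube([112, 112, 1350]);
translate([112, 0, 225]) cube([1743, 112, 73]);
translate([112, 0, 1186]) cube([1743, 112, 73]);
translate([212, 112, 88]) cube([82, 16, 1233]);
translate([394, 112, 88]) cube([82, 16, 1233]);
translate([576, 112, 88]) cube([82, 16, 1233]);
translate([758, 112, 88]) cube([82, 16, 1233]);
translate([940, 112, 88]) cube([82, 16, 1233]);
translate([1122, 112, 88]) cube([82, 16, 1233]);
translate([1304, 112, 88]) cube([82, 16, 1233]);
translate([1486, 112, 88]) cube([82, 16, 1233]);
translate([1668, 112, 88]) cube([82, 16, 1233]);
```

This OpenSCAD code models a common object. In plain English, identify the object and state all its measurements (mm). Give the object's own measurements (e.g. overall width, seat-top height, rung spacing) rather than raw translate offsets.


A fence section. Two 112×112 mm posts, 1350 mm tall, stand on the floor with a clear span of 1743 mm between their inner faces. Two horizontal rails of 112×73 mm section span the gap between the posts with their undersides at z = 225 mm and z = 1186 mm, flush with the posts' −y face. 9 pickets, each 82 mm wide, 16 mm thick and 1233 mm tall, are fixed to the +y face of the rails with their bottoms at z = 88 mm, spaced across the span with a 100 mm gap after the −x post and between neighbouring pickets, with 105 mm left before the +x post.


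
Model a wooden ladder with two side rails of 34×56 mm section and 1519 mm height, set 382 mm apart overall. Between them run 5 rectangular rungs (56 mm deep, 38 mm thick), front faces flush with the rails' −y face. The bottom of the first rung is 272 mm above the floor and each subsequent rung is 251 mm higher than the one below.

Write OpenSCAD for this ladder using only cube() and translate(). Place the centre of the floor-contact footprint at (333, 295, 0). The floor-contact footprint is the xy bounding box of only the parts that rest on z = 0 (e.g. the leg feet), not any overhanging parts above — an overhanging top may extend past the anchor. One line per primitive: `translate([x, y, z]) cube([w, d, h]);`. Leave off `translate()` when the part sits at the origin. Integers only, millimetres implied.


// rung span = 382 - 2*34 = 314
// rung[k] z = 272 + k*251
translate([142, 267, 0]) cube([34, 56, 1519]);
translate([490, 267, 0]) cube([34, 56, 1519]);
translate([176, 267, 272]) cube([314, 56, 38]);
translate([176, 267, 523]) cube([314, 56, 38]);
translate([176, 267, 774]) cube([314, 56, 38]);
translate([176, 267, 1025]) cube([314, 56, 38]);
translate([176, 267, 1276]) cube([314, 56, 38]);


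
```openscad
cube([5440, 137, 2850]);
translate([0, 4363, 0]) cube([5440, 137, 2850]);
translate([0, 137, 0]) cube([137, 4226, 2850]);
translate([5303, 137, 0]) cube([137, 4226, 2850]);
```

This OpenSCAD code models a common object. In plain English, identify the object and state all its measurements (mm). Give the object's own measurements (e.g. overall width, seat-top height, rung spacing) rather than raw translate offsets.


The wall frame of a small rectangular building: four walls, each 2850 mm tall and 137 mm thick, enclosing a footprint 5440 mm (x) by 4500 mm (y) outside-to-outside, with no floor or roof. The front and back walls (the −y and +y sides) span the full width; the two side walls fit between them.


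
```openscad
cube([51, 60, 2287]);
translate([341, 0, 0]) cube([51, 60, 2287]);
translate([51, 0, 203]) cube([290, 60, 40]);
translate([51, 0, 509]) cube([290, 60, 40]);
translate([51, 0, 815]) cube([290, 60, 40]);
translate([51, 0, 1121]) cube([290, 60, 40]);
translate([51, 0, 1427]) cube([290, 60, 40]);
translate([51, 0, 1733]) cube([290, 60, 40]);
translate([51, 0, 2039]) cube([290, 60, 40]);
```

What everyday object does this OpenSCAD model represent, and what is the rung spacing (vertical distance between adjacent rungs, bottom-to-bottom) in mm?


A ladder. The rung spacing is 306 mm.

Two tall 51×60 posts with 7 short bars between them — a ladder. Adjacent rungs sit at z = 203 and z = 509, so the spacing is 509 − 203 = 306 mm.


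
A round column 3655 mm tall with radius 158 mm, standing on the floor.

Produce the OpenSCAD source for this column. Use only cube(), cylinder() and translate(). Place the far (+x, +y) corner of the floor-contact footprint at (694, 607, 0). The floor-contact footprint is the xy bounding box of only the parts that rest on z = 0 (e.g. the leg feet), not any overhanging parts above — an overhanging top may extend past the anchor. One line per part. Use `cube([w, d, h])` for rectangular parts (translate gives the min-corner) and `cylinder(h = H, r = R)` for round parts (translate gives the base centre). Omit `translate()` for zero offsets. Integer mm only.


translate([536, 449, 0]) cylinder(h = 3655, r = 158);


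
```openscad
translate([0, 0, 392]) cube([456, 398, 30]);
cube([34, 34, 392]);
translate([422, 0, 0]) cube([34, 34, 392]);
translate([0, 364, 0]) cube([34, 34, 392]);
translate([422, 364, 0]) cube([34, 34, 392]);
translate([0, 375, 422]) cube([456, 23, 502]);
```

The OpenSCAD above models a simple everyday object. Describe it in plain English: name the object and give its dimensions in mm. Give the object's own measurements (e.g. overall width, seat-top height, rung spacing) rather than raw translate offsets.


A chair. The seat is a 456×398×30 mm slab with its top at z = 422 mm, on four 34×34 mm corner legs (flush with the seat edges, standing on z = 0). A flat backrest 23 mm thick, 502 mm tall, spans the full seat width and rises from the seat top along its +y edge, rear face flush with the rear of the seat.


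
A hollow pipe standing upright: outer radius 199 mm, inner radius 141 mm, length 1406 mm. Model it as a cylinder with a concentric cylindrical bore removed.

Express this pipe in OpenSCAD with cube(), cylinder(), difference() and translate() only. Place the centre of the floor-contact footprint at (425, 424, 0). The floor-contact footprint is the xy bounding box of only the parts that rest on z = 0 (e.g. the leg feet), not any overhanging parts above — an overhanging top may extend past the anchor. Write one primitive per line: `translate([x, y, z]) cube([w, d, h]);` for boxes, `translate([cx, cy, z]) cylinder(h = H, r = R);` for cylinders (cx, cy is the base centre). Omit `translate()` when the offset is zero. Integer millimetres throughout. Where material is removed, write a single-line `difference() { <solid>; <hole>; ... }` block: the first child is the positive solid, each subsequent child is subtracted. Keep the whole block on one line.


difference() { translate([425, 424, 0]) cylinder(h = 1406, r = 199); translate([425, 424, 0]) cylinder(h = 1406, r = 141); }


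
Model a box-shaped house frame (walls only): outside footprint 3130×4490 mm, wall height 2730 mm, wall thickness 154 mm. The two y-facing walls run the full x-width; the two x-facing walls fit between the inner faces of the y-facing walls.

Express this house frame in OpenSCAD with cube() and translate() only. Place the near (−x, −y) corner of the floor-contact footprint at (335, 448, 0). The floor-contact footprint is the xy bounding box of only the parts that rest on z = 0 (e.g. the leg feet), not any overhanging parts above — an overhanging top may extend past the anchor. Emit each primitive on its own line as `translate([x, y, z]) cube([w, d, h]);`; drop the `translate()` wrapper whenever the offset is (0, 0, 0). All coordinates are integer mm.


translate([335, 448, 0]) cube([3130, 154, 2730]);
translate([335, 4784, 0]) cube([3130, 154, 2730]);
translate([335, 602, 0]) cube([154, 4182, 2730]);
translate([3311, 602, 0]) cube([154, 4182, 2730]);


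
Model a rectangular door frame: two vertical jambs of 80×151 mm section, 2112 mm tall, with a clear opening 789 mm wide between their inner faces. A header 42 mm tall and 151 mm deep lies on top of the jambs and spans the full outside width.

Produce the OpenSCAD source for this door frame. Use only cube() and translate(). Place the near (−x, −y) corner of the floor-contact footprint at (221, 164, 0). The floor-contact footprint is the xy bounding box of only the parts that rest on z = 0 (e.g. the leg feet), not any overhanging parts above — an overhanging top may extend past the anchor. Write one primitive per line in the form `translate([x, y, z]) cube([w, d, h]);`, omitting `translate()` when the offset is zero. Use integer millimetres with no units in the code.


translate([221, 164, 0]) cube([80, 151, 2112]);
translate([1090, 164, 0]) cube([80, 151, 2112]);
translate([221, 164, 2112]) cube([949, 151, 42]);


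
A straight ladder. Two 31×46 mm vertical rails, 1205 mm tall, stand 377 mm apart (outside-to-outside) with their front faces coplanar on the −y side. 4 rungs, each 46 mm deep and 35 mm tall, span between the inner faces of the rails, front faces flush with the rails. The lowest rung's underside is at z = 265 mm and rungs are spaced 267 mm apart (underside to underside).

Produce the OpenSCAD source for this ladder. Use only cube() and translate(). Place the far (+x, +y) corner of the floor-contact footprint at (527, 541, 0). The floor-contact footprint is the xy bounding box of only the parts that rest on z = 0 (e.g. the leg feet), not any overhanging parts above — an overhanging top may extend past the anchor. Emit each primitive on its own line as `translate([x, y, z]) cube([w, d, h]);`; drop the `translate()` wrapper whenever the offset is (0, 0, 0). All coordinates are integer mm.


// rung span = 377 - 2*31 = 315
// rung[k] z = 265 + k*267
translate([150, 495, 0]) cube([31, 46, 1205]);
translate([496, 495, 0]) cube([31, 46, 1205]);
translate([181, 495, 265]) cube([315, 46, 35]);
translate([181, 495, 532]) cube([315, 46, 35]);
translate([181, 495, 799]) cube([315, 46, 35]);
translate([181, 495, 1066]) cube([315, 46, 35]);


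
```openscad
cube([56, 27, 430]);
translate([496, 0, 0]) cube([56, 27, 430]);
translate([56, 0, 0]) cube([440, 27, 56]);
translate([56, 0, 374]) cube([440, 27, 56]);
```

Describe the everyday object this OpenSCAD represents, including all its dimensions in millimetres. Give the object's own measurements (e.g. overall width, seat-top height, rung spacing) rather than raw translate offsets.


A rectangular picture frame lying in the x–z plane (depth along y). The opening is 440 mm wide (x) by 318 mm tall (z), surrounded by a border 56 mm wide on all four sides. The frame is 27 mm deep and is made of two full-height vertical stiles with two horizontal rails fitted between them.


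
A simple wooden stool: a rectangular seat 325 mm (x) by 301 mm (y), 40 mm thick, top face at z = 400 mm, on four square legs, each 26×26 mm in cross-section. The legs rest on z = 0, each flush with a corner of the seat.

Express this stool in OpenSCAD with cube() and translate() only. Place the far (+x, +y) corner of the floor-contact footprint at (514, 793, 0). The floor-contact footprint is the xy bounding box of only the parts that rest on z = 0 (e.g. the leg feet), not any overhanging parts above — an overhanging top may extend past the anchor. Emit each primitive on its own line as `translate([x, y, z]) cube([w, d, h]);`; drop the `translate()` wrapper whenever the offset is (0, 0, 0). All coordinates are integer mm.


translate([189, 492, 360]) cube([325, 301, 40]);
translate([189, 492, 0]) cube([26, 26, 360]);
translate([488, 492, 0]) cube([26, 26, 360]);
translate([189, 767, 0]) cube([26, 26, 360]);
translate([488, 767, 0]) cube([26, 26, 360]);
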